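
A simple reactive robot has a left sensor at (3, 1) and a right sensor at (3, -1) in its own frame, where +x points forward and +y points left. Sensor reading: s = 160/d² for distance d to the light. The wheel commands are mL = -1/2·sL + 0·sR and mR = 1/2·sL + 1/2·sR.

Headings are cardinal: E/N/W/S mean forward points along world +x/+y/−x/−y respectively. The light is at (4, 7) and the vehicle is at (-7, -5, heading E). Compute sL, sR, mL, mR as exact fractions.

32/37 160/233 -16/37 6688/8621

left sensor world pos  = (-4, -4); dL² = 185
right sensor world pos = (-4, -6); dR² = 233
sL = 160/185 = 32/37
sR = 160/233 = 160/233
mL = -1/2·sL + 0·sR = -16/37
mR = 1/2·sL + 1/2·sR = 6688/8621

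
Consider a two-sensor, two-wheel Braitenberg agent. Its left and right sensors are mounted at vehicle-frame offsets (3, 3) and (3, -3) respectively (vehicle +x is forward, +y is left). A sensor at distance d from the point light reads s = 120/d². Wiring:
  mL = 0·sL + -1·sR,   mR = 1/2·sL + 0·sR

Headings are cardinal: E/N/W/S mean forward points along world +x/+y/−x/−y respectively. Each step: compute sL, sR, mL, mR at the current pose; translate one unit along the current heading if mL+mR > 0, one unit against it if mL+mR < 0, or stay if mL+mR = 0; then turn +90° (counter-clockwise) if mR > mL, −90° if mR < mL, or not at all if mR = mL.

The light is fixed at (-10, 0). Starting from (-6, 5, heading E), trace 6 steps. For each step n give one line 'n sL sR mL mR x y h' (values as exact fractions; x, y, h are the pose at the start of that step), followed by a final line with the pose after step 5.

0 120/113 120/53 -120/53 60/113 -6 5 E
1 15/8 6/5 -6/5 15/16 -7 5 N
2 120 120/49 -120/49 60 -7 4 W
3 60/13 60 -60 30/13 -8 4 S
4 120/89 120/29 -120/29 60/89 -8 5 E
5 30/17 3/2 -3/2 15/17 -9 5 N
final -9 4 W

n=0: pose=(-6,5,E); sL=120/113, sR=120/53; mL=-120/53, mR=60/113; mL+mR=-10380/5989 → advance -1; mR−mL=16740/5989 → turn +1·90°
n=1: pose=(-7,5,N); sL=15/8, sR=6/5; mL=-6/5, mR=15/16; mL+mR=-21/80 → advance -1; mR−mL=171/80 → turn +1·90°
n=2: pose=(-7,4,W); sL=120, sR=120/49; mL=-120/49, mR=60; mL+mR=2820/49 → advance +1; mR−mL=3060/49 → turn +1·90°
n=3: pose=(-8,4,S); sL=60/13, sR=60; mL=-60, mR=30/13; mL+mR=-750/13 → advance -1; mR−mL=810/13 → turn +1·90°
n=4: pose=(-8,5,E); sL=120/89, sR=120/29; mL=-120/29, mR=60/89; mL+mR=-8940/2581 → advance -1; mR−mL=12420/2581 → turn +1·90°
n=5: pose=(-9,5,N); sL=30/17, sR=3/2; mL=-3/2, mR=15/17; mL+mR=-21/34 → advance -1; mR−mL=81/34 → turn +1·90°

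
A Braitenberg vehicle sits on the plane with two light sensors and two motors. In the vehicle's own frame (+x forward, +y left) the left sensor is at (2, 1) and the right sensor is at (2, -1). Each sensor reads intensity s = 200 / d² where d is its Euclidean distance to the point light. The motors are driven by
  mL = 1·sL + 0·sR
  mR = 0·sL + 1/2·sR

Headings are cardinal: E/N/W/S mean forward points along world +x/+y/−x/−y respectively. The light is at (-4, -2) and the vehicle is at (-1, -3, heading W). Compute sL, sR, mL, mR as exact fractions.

left sensor world pos  = (-3, -4); dL² = 5
right sensor world pos = (-3, -2); dR² = 1
sL = 200/5 = 40
sR = 200/1 = 200
mL = 1·sL + 0·sR = 40
mR = 0·sL + 1/2·sR = 100

40 200 40 100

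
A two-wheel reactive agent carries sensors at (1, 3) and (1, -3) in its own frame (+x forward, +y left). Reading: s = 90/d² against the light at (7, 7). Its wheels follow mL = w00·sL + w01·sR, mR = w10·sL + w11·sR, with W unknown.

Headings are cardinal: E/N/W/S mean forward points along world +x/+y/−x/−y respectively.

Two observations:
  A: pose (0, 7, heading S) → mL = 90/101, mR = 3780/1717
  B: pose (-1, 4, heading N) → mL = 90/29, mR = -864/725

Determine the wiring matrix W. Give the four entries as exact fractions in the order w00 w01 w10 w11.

obs A: pose=(0,7,S) → sL=90/17, sR=90/101, mL=90/101, mR=3780/1717
obs B: pose=(-1,4,N) → sL=18/25, sR=90/29, mL=90/29, mR=-864/725
sensor matrix S = [[90/17, 90/101], [18/25, 90/29]]; det S = 3930768/248965
solve [mL_A; mL_B] = S·[w00; w01] and [mR_A; mR_B] = S·[w10; w11]:
  w00 = 0, w01 = 1, w10 = 1/2, w11 = -1/2

0 1 1/2 -1/2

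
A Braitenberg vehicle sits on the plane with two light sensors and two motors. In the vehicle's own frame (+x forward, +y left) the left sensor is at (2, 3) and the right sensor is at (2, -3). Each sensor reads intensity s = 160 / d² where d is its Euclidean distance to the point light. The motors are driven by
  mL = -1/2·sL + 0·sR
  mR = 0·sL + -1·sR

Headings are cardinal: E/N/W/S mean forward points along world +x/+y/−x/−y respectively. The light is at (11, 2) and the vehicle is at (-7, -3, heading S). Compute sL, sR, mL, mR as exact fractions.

80/137 16/49 -40/137 -16/49

left sensor world pos  = (-4, -5); dL² = 274
right sensor world pos = (-10, -5); dR² = 490
sL = 160/274 = 80/137
sR = 160/490 = 16/49
mL = -1/2·sL + 0·sR = -40/137
mR = 0·sL + -1·sR = -16/49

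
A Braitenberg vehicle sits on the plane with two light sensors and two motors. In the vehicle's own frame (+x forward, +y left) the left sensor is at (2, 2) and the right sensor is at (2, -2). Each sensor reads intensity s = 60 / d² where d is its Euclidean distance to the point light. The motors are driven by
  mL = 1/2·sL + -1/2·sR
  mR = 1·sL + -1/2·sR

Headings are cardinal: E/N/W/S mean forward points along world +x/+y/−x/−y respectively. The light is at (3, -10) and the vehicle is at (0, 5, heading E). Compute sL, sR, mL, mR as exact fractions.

left sensor world pos  = (2, 7); dL² = 290
right sensor world pos = (2, 3); dR² = 170
sL = 60/290 = 6/29
sR = 60/170 = 6/17
mL = 1/2·sL + -1/2·sR = -36/493
mR = 1·sL + -1/2·sR = 15/493

6/29 6/17 -36/493 15/493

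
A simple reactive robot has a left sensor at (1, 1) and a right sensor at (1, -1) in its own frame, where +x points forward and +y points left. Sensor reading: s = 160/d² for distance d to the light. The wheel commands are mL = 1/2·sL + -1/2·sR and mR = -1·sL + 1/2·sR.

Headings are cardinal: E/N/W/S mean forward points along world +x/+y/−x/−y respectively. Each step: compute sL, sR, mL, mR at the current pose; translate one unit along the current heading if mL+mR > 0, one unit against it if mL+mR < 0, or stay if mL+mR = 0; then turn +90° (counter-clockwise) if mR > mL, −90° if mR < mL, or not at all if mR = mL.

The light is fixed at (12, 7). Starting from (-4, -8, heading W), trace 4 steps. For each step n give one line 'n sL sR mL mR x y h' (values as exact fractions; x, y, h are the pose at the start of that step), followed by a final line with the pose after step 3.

n=0: pose=(-4,-8,W); sL=32/109, sR=32/97; mL=-192/10573, mR=-1360/10573; mL+mR=-16/109 → advance -1; mR−mL=-1168/10573 → turn -1·90°
n=1: pose=(-3,-8,N); sL=40/113, sR=20/49; mL=-150/5537, mR=-830/5537; mL+mR=-20/113 → advance -1; mR−mL=-680/5537 → turn -1·90°
n=2: pose=(-3,-9,E); sL=160/421, sR=32/97; mL=1024/40837, mR=-8784/40837; mL+mR=-80/421 → advance -1; mR−mL=-9808/40837 → turn -1·90°
n=3: pose=(-4,-9,S); sL=80/257, sR=80/289; mL=1280/74273, mR=-12840/74273; mL+mR=-40/257 → advance -1; mR−mL=-14120/74273 → turn -1·90°

0 32/109 32/97 -192/10573 -1360/10573 -4 -8 W
1 40/113 20/49 -150/5537 -830/5537 -3 -8 N
2 160/421 32/97 1024/40837 -8784/40837 -3 -9 E
3 80/257 80/289 1280/74273 -12840/74273 -4 -9 S
final -4 -8 W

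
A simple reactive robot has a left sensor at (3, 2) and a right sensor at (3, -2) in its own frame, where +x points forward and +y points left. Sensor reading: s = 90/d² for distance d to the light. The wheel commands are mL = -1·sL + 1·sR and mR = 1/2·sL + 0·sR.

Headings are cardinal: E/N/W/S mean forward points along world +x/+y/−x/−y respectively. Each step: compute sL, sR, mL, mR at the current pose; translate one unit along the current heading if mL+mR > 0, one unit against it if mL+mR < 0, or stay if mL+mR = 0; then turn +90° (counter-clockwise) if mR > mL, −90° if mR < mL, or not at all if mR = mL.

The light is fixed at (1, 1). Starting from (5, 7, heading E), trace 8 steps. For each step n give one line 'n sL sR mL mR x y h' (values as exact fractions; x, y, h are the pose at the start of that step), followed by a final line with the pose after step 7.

n=0: pose=(5,7,E); sL=90/113, sR=18/13; mL=864/1469, mR=45/113; mL+mR=1449/1469 → advance +1; mR−mL=-279/1469 → turn -1·90°
n=1: pose=(6,7,S); sL=45/29, sR=5; mL=100/29, mR=45/58; mL+mR=245/58 → advance +1; mR−mL=-155/58 → turn -1·90°
n=2: pose=(6,6,W); sL=90/13, sR=90/53; mL=-3600/689, mR=45/13; mL+mR=-1215/689 → advance -1; mR−mL=5985/689 → turn +1·90°
n=3: pose=(7,6,S); sL=45/34, sR=9/2; mL=54/17, mR=45/68; mL+mR=261/68 → advance +1; mR−mL=-171/68 → turn -1·90°
n=4: pose=(7,5,W); sL=90/13, sR=2; mL=-64/13, mR=45/13; mL+mR=-19/13 → advance -1; mR−mL=109/13 → turn +1·90°
n=5: pose=(8,5,S); sL=45/41, sR=45/13; mL=1260/533, mR=45/82; mL+mR=3105/1066 → advance +1; mR−mL=-1935/1066 → turn -1·90°
n=6: pose=(8,4,W); sL=90/17, sR=90/41; mL=-2160/697, mR=45/17; mL+mR=-315/697 → advance -1; mR−mL=4005/697 → turn +1·90°
n=7: pose=(9,4,S); sL=9/10, sR=5/2; mL=8/5, mR=9/20; mL+mR=41/20 → advance +1; mR−mL=-23/20 → turn -1·90°

0 90/113 18/13 864/1469 45/113 5 7 E
1 45/29 5 100/29 45/58 6 7 S
2 90/13 90/53 -3600/689 45/13 6 6 W
3 45/34 9/2 54/17 45/68 7 6 S
4 90/13 2 -64/13 45/13 7 5 W
5 45/41 45/13 1260/533 45/82 8 5 S
6 90/17 90/41 -2160/697 45/17 8 4 W
7 9/10 5/2 8/5 9/20 9 4 S
final 9 3 W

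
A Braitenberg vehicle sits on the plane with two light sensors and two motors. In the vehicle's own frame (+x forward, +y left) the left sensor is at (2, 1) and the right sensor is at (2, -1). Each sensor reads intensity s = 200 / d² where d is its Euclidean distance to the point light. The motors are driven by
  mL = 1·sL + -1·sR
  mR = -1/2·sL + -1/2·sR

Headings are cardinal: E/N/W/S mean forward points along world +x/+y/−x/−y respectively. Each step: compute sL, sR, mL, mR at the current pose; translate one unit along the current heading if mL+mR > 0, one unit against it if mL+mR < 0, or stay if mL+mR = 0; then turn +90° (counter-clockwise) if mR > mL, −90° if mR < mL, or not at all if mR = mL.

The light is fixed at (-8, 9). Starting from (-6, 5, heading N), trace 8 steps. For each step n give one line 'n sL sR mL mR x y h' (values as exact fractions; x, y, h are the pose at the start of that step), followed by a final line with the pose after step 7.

n=0: pose=(-6,5,N); sL=40, sR=200/13; mL=320/13, mR=-360/13; mL+mR=-40/13 → advance -1; mR−mL=-680/13 → turn -1·90°
n=1: pose=(-6,4,E); sL=25/4, sR=50/13; mL=125/52, mR=-525/104; mL+mR=-275/104 → advance -1; mR−mL=-775/104 → turn -1·90°
n=2: pose=(-7,4,S); sL=200/53, sR=200/49; mL=-800/2597, mR=-10200/2597; mL+mR=-11000/2597 → advance -1; mR−mL=-9400/2597 → turn -1·90°
n=3: pose=(-7,5,W); sL=100/13, sR=20; mL=-160/13, mR=-180/13; mL+mR=-340/13 → advance -1; mR−mL=-20/13 → turn -1·90°
n=4: pose=(-6,5,N); sL=40, sR=200/13; mL=320/13, mR=-360/13; mL+mR=-40/13 → advance -1; mR−mL=-680/13 → turn -1·90°
n=5: pose=(-6,4,E); sL=25/4, sR=50/13; mL=125/52, mR=-525/104; mL+mR=-275/104 → advance -1; mR−mL=-775/104 → turn -1·90°
n=6: pose=(-7,4,S); sL=200/53, sR=200/49; mL=-800/2597, mR=-10200/2597; mL+mR=-11000/2597 → advance -1; mR−mL=-9400/2597 → turn -1·90°
n=7: pose=(-7,5,W); sL=100/13, sR=20; mL=-160/13, mR=-180/13; mL+mR=-340/13 → advance -1; mR−mL=-20/13 → turn -1·90°

0 40 200/13 320/13 -360/13 -6 5 N
1 25/4 50/13 125/52 -525/104 -6 4 E
2 200/53 200/49 -800/2597 -10200/2597 -7 4 S
3 100/13 20 -160/13 -180/13 -7 5 W
4 40 200/13 320/13 -360/13 -6 5 N
5 25/4 50/13 125/52 -525/104 -6 4 E
6 200/53 200/49 -800/2597 -10200/2597 -7 4 S
7 100/13 20 -160/13 -180/13 -7 5 W
final -6 5 N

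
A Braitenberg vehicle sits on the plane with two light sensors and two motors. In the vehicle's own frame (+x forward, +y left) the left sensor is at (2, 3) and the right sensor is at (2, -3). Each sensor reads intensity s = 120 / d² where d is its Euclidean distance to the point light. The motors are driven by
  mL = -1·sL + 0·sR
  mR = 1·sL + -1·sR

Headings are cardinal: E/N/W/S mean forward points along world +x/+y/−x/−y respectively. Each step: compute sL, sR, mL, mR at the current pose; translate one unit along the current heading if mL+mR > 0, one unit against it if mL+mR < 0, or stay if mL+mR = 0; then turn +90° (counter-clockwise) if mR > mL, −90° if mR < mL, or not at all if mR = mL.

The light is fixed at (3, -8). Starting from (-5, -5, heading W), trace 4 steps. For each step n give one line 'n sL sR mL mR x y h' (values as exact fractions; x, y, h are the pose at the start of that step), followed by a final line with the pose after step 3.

n=0: pose=(-5,-5,W); sL=6/5, sR=15/17; mL=-6/5, mR=27/85; mL+mR=-15/17 → advance -1; mR−mL=129/85 → turn +1·90°
n=1: pose=(-4,-5,S); sL=120/17, sR=120/101; mL=-120/17, mR=10080/1717; mL+mR=-120/101 → advance -1; mR−mL=22200/1717 → turn +1·90°
n=2: pose=(-4,-4,E); sL=60/37, sR=60/13; mL=-60/37, mR=-1440/481; mL+mR=-60/13 → advance -1; mR−mL=-660/481 → turn -1·90°
n=3: pose=(-5,-4,S); sL=120/29, sR=24/25; mL=-120/29, mR=2304/725; mL+mR=-24/25 → advance -1; mR−mL=5304/725 → turn +1·90°

0 6/5 15/17 -6/5 27/85 -5 -5 W
1 120/17 120/101 -120/17 10080/1717 -4 -5 S
2 60/37 60/13 -60/37 -1440/481 -4 -4 E
3 120/29 24/25 -120/29 2304/725 -5 -4 S
final -5 -3 E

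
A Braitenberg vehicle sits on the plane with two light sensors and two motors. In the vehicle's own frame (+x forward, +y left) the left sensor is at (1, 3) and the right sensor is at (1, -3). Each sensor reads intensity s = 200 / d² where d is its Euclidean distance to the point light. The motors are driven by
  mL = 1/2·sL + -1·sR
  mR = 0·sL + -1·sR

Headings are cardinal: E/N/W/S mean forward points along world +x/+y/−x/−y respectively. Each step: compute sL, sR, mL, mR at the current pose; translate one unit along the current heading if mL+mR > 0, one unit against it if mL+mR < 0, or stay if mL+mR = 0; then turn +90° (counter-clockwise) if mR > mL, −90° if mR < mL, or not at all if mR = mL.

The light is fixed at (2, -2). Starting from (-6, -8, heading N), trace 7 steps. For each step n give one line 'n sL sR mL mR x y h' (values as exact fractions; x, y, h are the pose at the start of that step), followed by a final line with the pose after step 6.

n=0: pose=(-6,-8,N); sL=100/73, sR=4; mL=-242/73, mR=-4; mL+mR=-534/73 → advance -1; mR−mL=-50/73 → turn -1·90°
n=1: pose=(-6,-9,E); sL=40/13, sR=200/149; mL=380/1937, mR=-200/149; mL+mR=-2220/1937 → advance -1; mR−mL=-20/13 → turn -1·90°
n=2: pose=(-7,-9,S); sL=2, sR=25/26; mL=1/26, mR=-25/26; mL+mR=-12/13 → advance -1; mR−mL=-1 → turn -1·90°
n=3: pose=(-7,-8,W); sL=200/181, sR=200/109; mL=-25300/19729, mR=-200/109; mL+mR=-61500/19729 → advance -1; mR−mL=-100/181 → turn -1·90°
n=4: pose=(-6,-8,N); sL=100/73, sR=4; mL=-242/73, mR=-4; mL+mR=-534/73 → advance -1; mR−mL=-50/73 → turn -1·90°
n=5: pose=(-6,-9,E); sL=40/13, sR=200/149; mL=380/1937, mR=-200/149; mL+mR=-2220/1937 → advance -1; mR−mL=-20/13 → turn -1·90°
n=6: pose=(-7,-9,S); sL=2, sR=25/26; mL=1/26, mR=-25/26; mL+mR=-12/13 → advance -1; mR−mL=-1 → turn -1·90°

0 100/73 4 -242/73 -4 -6 -8 N
1 40/13 200/149 380/1937 -200/149 -6 -9 E
2 2 25/26 1/26 -25/26 -7 -9 S
3 200/181 200/109 -25300/19729 -200/109 -7 -8 W
4 100/73 4 -242/73 -4 -6 -8 N
5 40/13 200/149 380/1937 -200/149 -6 -9 E
6 2 25/26 1/26 -25/26 -7 -9 S
final -7 -8 W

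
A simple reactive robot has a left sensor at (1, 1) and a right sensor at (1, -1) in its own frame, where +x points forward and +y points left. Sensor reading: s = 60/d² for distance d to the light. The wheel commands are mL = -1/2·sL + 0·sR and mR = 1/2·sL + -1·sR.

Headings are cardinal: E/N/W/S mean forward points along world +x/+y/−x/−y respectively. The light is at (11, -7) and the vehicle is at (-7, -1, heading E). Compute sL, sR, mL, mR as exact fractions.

left sensor world pos  = (-6, 0); dL² = 338
right sensor world pos = (-6, -2); dR² = 314
sL = 60/338 = 30/169
sR = 60/314 = 30/157
mL = -1/2·sL + 0·sR = -15/169
mR = 1/2·sL + -1·sR = -2715/26533

30/169 30/157 -15/169 -2715/26533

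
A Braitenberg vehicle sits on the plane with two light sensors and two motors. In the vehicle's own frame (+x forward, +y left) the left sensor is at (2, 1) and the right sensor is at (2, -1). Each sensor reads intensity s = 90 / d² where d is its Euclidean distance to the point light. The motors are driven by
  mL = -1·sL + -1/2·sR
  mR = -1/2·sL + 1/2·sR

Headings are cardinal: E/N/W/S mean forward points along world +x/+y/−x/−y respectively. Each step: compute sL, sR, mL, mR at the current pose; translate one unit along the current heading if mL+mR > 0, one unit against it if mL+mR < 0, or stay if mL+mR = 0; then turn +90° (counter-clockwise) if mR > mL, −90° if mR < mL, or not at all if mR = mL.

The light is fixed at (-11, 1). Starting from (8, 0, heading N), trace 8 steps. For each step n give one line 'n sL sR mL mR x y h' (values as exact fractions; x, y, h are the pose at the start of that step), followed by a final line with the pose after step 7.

0 18/65 90/401 -10143/26065 -684/26065 8 0 N
1 45/149 9/29 -3951/8642 18/4321 8 -1 W
2 90/457 90/377 -54495/172289 3600/172289 9 -1 S
3 45/242 45/244 -16425/59048 -45/59048 9 0 E
4 18/65 90/401 -10143/26065 -684/26065 8 0 N
5 45/149 9/29 -3951/8642 18/4321 8 -1 W
6 90/457 90/377 -54495/172289 3600/172289 9 -1 S
7 45/242 45/244 -16425/59048 -45/59048 9 0 E
final 8 0 N

n=0: pose=(8,0,N); sL=18/65, sR=90/401; mL=-10143/26065, mR=-684/26065; mL+mR=-27/65 → advance -1; mR−mL=9459/26065 → turn +1·90°
n=1: pose=(8,-1,W); sL=45/149, sR=9/29; mL=-3951/8642, mR=18/4321; mL+mR=-135/298 → advance -1; mR−mL=3987/8642 → turn +1·90°
n=2: pose=(9,-1,S); sL=90/457, sR=90/377; mL=-54495/172289, mR=3600/172289; mL+mR=-135/457 → advance -1; mR−mL=58095/172289 → turn +1·90°
n=3: pose=(9,0,E); sL=45/242, sR=45/244; mL=-16425/59048, mR=-45/59048; mL+mR=-135/484 → advance -1; mR−mL=4095/14762 → turn +1·90°
n=4: pose=(8,0,N); sL=18/65, sR=90/401; mL=-10143/26065, mR=-684/26065; mL+mR=-27/65 → advance -1; mR−mL=9459/26065 → turn +1·90°
n=5: pose=(8,-1,W); sL=45/149, sR=9/29; mL=-3951/8642, mR=18/4321; mL+mR=-135/298 → advance -1; mR−mL=3987/8642 → turn +1·90°
n=6: pose=(9,-1,S); sL=90/457, sR=90/377; mL=-54495/172289, mR=3600/172289; mL+mR=-135/457 → advance -1; mR−mL=58095/172289 → turn +1·90°
n=7: pose=(9,0,E); sL=45/242, sR=45/244; mL=-16425/59048, mR=-45/59048; mL+mR=-135/484 → advance -1; mR−mL=4095/14762 → turn +1·90°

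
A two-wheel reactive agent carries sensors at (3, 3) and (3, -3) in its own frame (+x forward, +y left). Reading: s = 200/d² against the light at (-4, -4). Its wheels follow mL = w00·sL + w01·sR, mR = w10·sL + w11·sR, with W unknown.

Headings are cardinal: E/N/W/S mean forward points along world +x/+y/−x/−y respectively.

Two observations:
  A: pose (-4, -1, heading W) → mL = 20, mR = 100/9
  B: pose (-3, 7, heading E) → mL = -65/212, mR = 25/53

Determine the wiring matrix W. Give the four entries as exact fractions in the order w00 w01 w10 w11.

1 -1/2 1/2 0

obs A: pose=(-4,-1,W) → sL=200/9, sR=40/9, mL=20, mR=100/9
obs B: pose=(-3,7,E) → sL=50/53, sR=5/2, mL=-65/212, mR=25/53
sensor matrix S = [[200/9, 40/9], [50/53, 5/2]]; det S = 24500/477
solve [mL_A; mL_B] = S·[w00; w01] and [mR_A; mR_B] = S·[w10; w11]:
  w00 = 1, w01 = -1/2, w10 = 1/2, w11 = 0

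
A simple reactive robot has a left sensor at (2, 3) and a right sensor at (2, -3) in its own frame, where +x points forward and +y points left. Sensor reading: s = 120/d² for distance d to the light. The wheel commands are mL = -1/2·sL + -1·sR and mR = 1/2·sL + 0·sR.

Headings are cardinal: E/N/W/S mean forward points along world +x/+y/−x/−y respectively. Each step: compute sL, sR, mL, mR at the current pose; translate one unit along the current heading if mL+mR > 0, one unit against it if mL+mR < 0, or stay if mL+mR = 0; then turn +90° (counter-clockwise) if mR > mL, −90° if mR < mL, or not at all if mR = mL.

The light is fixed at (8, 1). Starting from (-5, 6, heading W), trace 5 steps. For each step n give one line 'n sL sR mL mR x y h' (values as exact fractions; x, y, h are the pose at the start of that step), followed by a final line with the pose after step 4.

0 120/229 120/289 -44820/66181 60/229 -5 6 W
1 4/3 20/39 -46/39 2/3 -4 6 S
2 120/181 120/109 -28260/19729 60/181 -4 7 E
3 3/8 30/41 -603/656 3/16 -5 7 N
4 120/229 120/289 -44820/66181 60/229 -5 6 W
final -4 6 S

n=0: pose=(-5,6,W); sL=120/229, sR=120/289; mL=-44820/66181, mR=60/229; mL+mR=-120/289 → advance -1; mR−mL=62160/66181 → turn +1·90°
n=1: pose=(-4,6,S); sL=4/3, sR=20/39; mL=-46/39, mR=2/3; mL+mR=-20/39 → advance -1; mR−mL=24/13 → turn +1·90°
n=2: pose=(-4,7,E); sL=120/181, sR=120/109; mL=-28260/19729, mR=60/181; mL+mR=-120/109 → advance -1; mR−mL=34800/19729 → turn +1·90°
n=3: pose=(-5,7,N); sL=3/8, sR=30/41; mL=-603/656, mR=3/16; mL+mR=-30/41 → advance -1; mR−mL=363/328 → turn +1·90°
n=4: pose=(-5,6,W); sL=120/229, sR=120/289; mL=-44820/66181, mR=60/229; mL+mR=-120/289 → advance -1; mR−mL=62160/66181 → turn +1·90°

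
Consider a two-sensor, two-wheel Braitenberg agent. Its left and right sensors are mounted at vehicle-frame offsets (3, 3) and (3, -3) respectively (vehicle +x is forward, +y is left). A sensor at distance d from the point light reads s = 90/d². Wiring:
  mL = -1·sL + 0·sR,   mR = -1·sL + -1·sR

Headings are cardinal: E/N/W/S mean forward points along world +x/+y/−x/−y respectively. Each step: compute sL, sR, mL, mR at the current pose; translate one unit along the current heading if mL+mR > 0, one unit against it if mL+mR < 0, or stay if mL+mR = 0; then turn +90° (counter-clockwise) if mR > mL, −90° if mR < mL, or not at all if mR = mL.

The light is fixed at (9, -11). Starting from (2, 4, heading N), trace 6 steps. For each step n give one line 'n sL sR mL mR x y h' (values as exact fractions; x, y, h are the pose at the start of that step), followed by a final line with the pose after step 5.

0 45/212 9/34 -45/212 -1719/3604 2 4 N
1 18/61 90/137 -18/61 -7956/8357 2 3 E
2 45/73 45/121 -45/73 -8730/8833 1 3 S
3 18/53 18/89 -18/53 -2556/4717 1 4 W
4 45/212 9/34 -45/212 -1719/3604 2 4 N
5 18/61 90/137 -18/61 -7956/8357 2 3 E
final 1 3 S

n=0: pose=(2,4,N); sL=45/212, sR=9/34; mL=-45/212, mR=-1719/3604; mL+mR=-621/901 → advance -1; mR−mL=-9/34 → turn -1·90°
n=1: pose=(2,3,E); sL=18/61, sR=90/137; mL=-18/61, mR=-7956/8357; mL+mR=-10422/8357 → advance -1; mR−mL=-90/137 → turn -1·90°
n=2: pose=(1,3,S); sL=45/73, sR=45/121; mL=-45/73, mR=-8730/8833; mL+mR=-14175/8833 → advance -1; mR−mL=-45/121 → turn -1·90°
n=3: pose=(1,4,W); sL=18/53, sR=18/89; mL=-18/53, mR=-2556/4717; mL+mR=-4158/4717 → advance -1; mR−mL=-18/89 → turn -1·90°
n=4: pose=(2,4,N); sL=45/212, sR=9/34; mL=-45/212, mR=-1719/3604; mL+mR=-621/901 → advance -1; mR−mL=-9/34 → turn -1·90°
n=5: pose=(2,3,E); sL=18/61, sR=90/137; mL=-18/61, mR=-7956/8357; mL+mR=-10422/8357 → advance -1; mR−mL=-90/137 → turn -1·90°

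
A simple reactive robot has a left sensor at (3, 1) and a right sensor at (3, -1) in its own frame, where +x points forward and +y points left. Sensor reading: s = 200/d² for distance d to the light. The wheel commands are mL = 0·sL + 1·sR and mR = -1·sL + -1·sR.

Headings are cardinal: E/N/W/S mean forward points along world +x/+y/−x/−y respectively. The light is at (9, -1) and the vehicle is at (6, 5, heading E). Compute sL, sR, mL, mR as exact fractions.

200/49 8 8 -592/49

left sensor world pos  = (9, 6); dL² = 49
right sensor world pos = (9, 4); dR² = 25
sL = 200/49 = 200/49
sR = 200/25 = 8
mL = 0·sL + 1·sR = 8
mR = -1·sL + -1·sR = -592/49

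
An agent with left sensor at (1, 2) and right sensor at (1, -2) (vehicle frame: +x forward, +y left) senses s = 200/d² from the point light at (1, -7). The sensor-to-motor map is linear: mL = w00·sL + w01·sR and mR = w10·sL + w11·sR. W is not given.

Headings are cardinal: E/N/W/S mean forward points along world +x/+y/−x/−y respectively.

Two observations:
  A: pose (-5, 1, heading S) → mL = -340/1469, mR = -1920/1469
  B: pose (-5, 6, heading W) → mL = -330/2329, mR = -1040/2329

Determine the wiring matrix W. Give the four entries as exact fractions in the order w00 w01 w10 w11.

obs A: pose=(-5,1,S) → sL=40/13, sR=200/113, mL=-340/1469, mR=-1920/1469
obs B: pose=(-5,6,W) → sL=20/17, sR=100/137, mL=-330/2329, mR=-1040/2329
sensor matrix S = [[40/13, 200/113], [20/17, 100/137]]; det S = 560000/3421301
solve [mL_A; mL_B] = S·[w00; w01] and [mR_A; mR_B] = S·[w10; w11]:
  w00 = 1/2, w01 = -1, w10 = -1, w11 = 1

1/2 -1 -1 1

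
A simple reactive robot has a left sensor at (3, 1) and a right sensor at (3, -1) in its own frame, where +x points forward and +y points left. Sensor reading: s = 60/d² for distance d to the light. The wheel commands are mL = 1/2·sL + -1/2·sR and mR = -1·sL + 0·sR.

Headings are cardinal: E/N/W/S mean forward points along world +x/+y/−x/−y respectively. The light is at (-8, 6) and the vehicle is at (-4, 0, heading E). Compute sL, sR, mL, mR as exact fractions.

left sensor world pos  = (-1, 1); dL² = 74
right sensor world pos = (-1, -1); dR² = 98
sL = 60/74 = 30/37
sR = 60/98 = 30/49
mL = 1/2·sL + -1/2·sR = 180/1813
mR = -1·sL + 0·sR = -30/37

30/37 30/49 180/1813 -30/37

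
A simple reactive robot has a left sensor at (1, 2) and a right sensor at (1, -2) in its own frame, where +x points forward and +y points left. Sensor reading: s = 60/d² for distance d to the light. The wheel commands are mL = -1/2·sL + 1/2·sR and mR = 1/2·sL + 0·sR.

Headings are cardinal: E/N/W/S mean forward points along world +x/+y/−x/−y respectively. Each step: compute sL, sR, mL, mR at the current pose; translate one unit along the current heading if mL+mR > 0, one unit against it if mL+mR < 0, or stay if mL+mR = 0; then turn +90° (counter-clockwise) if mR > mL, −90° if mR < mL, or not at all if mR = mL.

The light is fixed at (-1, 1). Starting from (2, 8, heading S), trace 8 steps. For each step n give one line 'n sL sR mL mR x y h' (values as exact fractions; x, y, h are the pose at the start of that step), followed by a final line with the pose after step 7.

n=0: pose=(2,8,S); sL=60/61, sR=60/37; mL=720/2257, mR=30/61; mL+mR=30/37 → advance +1; mR−mL=390/2257 → turn +1·90°
n=1: pose=(2,7,E); sL=3/4, sR=15/8; mL=9/16, mR=3/8; mL+mR=15/16 → advance +1; mR−mL=-3/16 → turn -1·90°
n=2: pose=(3,7,S); sL=60/61, sR=60/29; mL=960/1769, mR=30/61; mL+mR=30/29 → advance +1; mR−mL=-90/1769 → turn -1·90°
n=3: pose=(3,6,W); sL=10/3, sR=30/29; mL=-100/87, mR=5/3; mL+mR=15/29 → advance +1; mR−mL=245/87 → turn +1·90°
n=4: pose=(2,6,S); sL=60/41, sR=60/17; mL=720/697, mR=30/41; mL+mR=30/17 → advance +1; mR−mL=-210/697 → turn -1·90°
n=5: pose=(2,5,W); sL=15/2, sR=3/2; mL=-3, mR=15/4; mL+mR=3/4 → advance +1; mR−mL=27/4 → turn +1·90°
n=6: pose=(1,5,S); sL=12/5, sR=20/3; mL=32/15, mR=6/5; mL+mR=10/3 → advance +1; mR−mL=-14/15 → turn -1·90°
n=7: pose=(1,4,W); sL=30, sR=30/13; mL=-180/13, mR=15; mL+mR=15/13 → advance +1; mR−mL=375/13 → turn +1·90°

0 60/61 60/37 720/2257 30/61 2 8 S
1 3/4 15/8 9/16 3/8 2 7 E
2 60/61 60/29 960/1769 30/61 3 7 S
3 10/3 30/29 -100/87 5/3 3 6 W
4 60/41 60/17 720/697 30/41 2 6 S
5 15/2 3/2 -3 15/4 2 5 W
6 12/5 20/3 32/15 6/5 1 5 S
7 30 30/13 -180/13 15 1 4 W
final 0 4 S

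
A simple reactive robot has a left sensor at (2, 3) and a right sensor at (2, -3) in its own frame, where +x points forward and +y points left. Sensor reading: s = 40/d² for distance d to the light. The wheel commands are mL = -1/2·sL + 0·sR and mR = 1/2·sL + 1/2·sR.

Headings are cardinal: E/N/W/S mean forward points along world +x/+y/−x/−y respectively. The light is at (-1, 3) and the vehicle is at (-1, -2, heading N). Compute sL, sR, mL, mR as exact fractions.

left sensor world pos  = (-4, 0); dL² = 18
right sensor world pos = (2, 0); dR² = 18
sL = 40/18 = 20/9
sR = 40/18 = 20/9
mL = -1/2·sL + 0·sR = -10/9
mR = 1/2·sL + 1/2·sR = 20/9

20/9 20/9 -10/9 20/9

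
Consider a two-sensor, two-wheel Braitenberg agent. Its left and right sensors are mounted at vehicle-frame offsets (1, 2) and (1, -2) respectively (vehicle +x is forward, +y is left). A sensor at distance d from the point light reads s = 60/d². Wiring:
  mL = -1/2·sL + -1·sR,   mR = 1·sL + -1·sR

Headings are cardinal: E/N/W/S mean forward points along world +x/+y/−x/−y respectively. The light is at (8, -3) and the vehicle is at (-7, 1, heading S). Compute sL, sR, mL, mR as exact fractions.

30/89 30/149 -4905/13261 1800/13261

left sensor world pos  = (-5, 0); dL² = 178
right sensor world pos = (-9, 0); dR² = 298
sL = 60/178 = 30/89
sR = 60/298 = 30/149
mL = -1/2·sL + -1·sR = -4905/13261
mR = 1·sL + -1·sR = 1800/13261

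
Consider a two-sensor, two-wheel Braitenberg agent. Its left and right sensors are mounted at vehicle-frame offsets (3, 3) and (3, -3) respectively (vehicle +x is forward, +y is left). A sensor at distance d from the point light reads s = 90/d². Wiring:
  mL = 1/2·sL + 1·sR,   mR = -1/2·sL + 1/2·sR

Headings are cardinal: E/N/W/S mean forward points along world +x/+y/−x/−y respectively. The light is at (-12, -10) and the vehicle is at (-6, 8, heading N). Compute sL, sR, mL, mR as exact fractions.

1/5 5/29 79/290 -2/145

left sensor world pos  = (-9, 11); dL² = 450
right sensor world pos = (-3, 11); dR² = 522
sL = 90/450 = 1/5
sR = 90/522 = 5/29
mL = 1/2·sL + 1·sR = 79/290
mR = -1/2·sL + 1/2·sR = -2/145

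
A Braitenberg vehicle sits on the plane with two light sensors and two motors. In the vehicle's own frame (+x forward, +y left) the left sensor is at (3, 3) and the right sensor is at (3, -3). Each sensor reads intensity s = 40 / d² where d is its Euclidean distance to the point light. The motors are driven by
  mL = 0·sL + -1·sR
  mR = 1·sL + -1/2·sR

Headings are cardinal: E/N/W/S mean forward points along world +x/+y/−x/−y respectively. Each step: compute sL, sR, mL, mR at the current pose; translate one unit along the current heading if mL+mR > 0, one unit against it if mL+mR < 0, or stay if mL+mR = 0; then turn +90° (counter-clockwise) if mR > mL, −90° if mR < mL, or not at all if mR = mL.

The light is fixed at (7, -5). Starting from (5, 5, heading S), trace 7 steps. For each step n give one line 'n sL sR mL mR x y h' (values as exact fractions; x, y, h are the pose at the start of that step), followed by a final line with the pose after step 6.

0 4/5 20/37 -20/37 98/185 5 5 S
1 40/197 8/13 -8/13 -268/2561 5 6 E
2 5/29 10/49 -10/49 100/1421 4 6 N
3 8/17 8/41 -8/41 260/697 4 5 W
4 4/5 20/49 -20/49 146/245 3 5 S
5 8/29 40/37 -40/37 -284/1073 3 4 E
6 5/26 10/37 -10/37 55/962 2 4 N
final 2 3 W

n=0: pose=(5,5,S); sL=4/5, sR=20/37; mL=-20/37, mR=98/185; mL+mR=-2/185 → advance -1; mR−mL=198/185 → turn +1·90°
n=1: pose=(5,6,E); sL=40/197, sR=8/13; mL=-8/13, mR=-268/2561; mL+mR=-1844/2561 → advance -1; mR−mL=1308/2561 → turn +1·90°
n=2: pose=(4,6,N); sL=5/29, sR=10/49; mL=-10/49, mR=100/1421; mL+mR=-190/1421 → advance -1; mR−mL=390/1421 → turn +1·90°
n=3: pose=(4,5,W); sL=8/17, sR=8/41; mL=-8/41, mR=260/697; mL+mR=124/697 → advance +1; mR−mL=396/697 → turn +1·90°
n=4: pose=(3,5,S); sL=4/5, sR=20/49; mL=-20/49, mR=146/245; mL+mR=46/245 → advance +1; mR−mL=246/245 → turn +1·90°
n=5: pose=(3,4,E); sL=8/29, sR=40/37; mL=-40/37, mR=-284/1073; mL+mR=-1444/1073 → advance -1; mR−mL=876/1073 → turn +1·90°
n=6: pose=(2,4,N); sL=5/26, sR=10/37; mL=-10/37, mR=55/962; mL+mR=-205/962 → advance -1; mR−mL=315/962 → turn +1·90°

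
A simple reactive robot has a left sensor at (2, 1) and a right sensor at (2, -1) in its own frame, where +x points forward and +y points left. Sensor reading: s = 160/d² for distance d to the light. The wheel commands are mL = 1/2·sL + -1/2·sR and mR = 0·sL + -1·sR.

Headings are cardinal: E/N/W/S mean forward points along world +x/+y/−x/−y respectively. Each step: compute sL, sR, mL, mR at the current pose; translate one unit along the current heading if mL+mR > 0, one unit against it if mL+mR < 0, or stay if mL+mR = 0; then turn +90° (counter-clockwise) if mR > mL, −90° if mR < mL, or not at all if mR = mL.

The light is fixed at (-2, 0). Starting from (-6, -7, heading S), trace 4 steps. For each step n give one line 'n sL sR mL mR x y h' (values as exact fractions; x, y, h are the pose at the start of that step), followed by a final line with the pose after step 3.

n=0: pose=(-6,-7,S); sL=16/9, sR=80/53; mL=64/477, mR=-80/53; mL+mR=-656/477 → advance -1; mR−mL=-784/477 → turn -1·90°
n=1: pose=(-6,-6,W); sL=32/17, sR=160/61; mL=-384/1037, mR=-160/61; mL+mR=-3104/1037 → advance -1; mR−mL=-2336/1037 → turn -1·90°
n=2: pose=(-5,-6,N); sL=5, sR=8; mL=-3/2, mR=-8; mL+mR=-19/2 → advance -1; mR−mL=-13/2 → turn -1·90°
n=3: pose=(-5,-7,E); sL=160/37, sR=32/13; mL=448/481, mR=-32/13; mL+mR=-736/481 → advance -1; mR−mL=-1632/481 → turn -1·90°

0 16/9 80/53 64/477 -80/53 -6 -7 S
1 32/17 160/61 -384/1037 -160/61 -6 -6 W
2 5 8 -3/2 -8 -5 -6 N
3 160/37 32/13 448/481 -32/13 -5 -7 E
final -6 -7 S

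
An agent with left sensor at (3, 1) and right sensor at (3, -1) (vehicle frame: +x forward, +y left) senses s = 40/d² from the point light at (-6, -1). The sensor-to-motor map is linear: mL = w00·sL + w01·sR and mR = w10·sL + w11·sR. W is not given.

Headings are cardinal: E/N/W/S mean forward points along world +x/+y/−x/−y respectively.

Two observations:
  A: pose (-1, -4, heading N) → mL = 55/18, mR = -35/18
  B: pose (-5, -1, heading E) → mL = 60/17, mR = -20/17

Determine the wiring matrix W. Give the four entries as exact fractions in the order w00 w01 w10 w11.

obs A: pose=(-1,-4,N) → sL=5/2, sR=10/9, mL=55/18, mR=-35/18
obs B: pose=(-5,-1,E) → sL=40/17, sR=40/17, mL=60/17, mR=-20/17
sensor matrix S = [[5/2, 10/9], [40/17, 40/17]]; det S = 500/153
solve [mL_A; mL_B] = S·[w00; w01] and [mR_A; mR_B] = S·[w10; w11]:
  w00 = 1, w01 = 1/2, w10 = -1, w11 = 1/2

1 1/2 -1 1/2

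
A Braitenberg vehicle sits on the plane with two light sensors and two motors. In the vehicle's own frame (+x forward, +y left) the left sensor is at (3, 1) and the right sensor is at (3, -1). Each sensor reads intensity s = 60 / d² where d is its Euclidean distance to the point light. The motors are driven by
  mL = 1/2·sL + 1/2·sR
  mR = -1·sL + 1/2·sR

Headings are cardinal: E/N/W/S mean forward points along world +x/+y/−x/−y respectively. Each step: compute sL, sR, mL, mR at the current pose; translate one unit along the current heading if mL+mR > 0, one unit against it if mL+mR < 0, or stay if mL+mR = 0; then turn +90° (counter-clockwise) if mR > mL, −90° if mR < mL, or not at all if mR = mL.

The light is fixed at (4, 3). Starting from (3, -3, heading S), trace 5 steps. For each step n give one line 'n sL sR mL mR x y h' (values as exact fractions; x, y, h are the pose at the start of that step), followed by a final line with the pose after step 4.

0 20/27 12/17 332/459 -178/459 3 -3 S
1 3/4 15/13 99/104 -9/52 3 -4 W
2 12/5 60/17 252/85 -54/85 2 -4 N
3 30/13 6/5 114/65 -111/65 2 -3 E
4 20/27 12/17 332/459 -178/459 3 -3 S
final 3 -4 W

n=0: pose=(3,-3,S); sL=20/27, sR=12/17; mL=332/459, mR=-178/459; mL+mR=154/459 → advance +1; mR−mL=-10/9 → turn -1·90°
n=1: pose=(3,-4,W); sL=3/4, sR=15/13; mL=99/104, mR=-9/52; mL+mR=81/104 → advance +1; mR−mL=-9/8 → turn -1·90°
n=2: pose=(2,-4,N); sL=12/5, sR=60/17; mL=252/85, mR=-54/85; mL+mR=198/85 → advance +1; mR−mL=-18/5 → turn -1·90°
n=3: pose=(2,-3,E); sL=30/13, sR=6/5; mL=114/65, mR=-111/65; mL+mR=3/65 → advance +1; mR−mL=-45/13 → turn -1·90°
n=4: pose=(3,-3,S); sL=20/27, sR=12/17; mL=332/459, mR=-178/459; mL+mR=154/459 → advance +1; mR−mL=-10/9 → turn -1·90°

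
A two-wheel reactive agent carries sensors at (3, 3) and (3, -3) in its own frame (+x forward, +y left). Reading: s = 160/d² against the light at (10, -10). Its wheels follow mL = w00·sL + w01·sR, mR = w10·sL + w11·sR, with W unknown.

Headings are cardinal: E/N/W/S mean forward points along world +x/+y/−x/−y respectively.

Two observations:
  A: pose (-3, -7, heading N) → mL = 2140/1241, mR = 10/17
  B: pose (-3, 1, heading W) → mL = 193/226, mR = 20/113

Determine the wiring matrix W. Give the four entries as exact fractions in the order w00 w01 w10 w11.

obs A: pose=(-3,-7,N) → sL=40/73, sR=20/17, mL=2140/1241, mR=10/17
obs B: pose=(-3,1,W) → sL=1/2, sR=40/113, mL=193/226, mR=20/113
sensor matrix S = [[40/73, 20/17], [1/2, 40/113]]; det S = -55290/140233
solve [mL_A; mL_B] = S·[w00; w01] and [mR_A; mR_B] = S·[w10; w11]:
  w00 = 1, w01 = 1, w10 = 0, w11 = 1/2

1 1 0 1/2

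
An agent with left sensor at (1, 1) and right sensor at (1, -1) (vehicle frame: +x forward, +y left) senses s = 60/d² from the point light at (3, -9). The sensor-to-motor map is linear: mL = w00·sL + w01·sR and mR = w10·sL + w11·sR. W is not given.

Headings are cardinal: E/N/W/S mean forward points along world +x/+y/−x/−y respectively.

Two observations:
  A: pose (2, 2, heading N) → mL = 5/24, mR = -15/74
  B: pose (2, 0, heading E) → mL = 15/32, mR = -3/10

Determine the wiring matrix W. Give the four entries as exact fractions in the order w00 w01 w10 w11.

obs A: pose=(2,2,N) → sL=15/37, sR=5/12, mL=5/24, mR=-15/74
obs B: pose=(2,0,E) → sL=3/5, sR=15/16, mL=15/32, mR=-3/10
sensor matrix S = [[15/37, 5/12], [3/5, 15/16]]; det S = 77/592
solve [mL_A; mL_B] = S·[w00; w01] and [mR_A; mR_B] = S·[w10; w11]:
  w00 = 0, w01 = 1/2, w10 = -1/2, w11 = 0

0 1/2 -1/2 0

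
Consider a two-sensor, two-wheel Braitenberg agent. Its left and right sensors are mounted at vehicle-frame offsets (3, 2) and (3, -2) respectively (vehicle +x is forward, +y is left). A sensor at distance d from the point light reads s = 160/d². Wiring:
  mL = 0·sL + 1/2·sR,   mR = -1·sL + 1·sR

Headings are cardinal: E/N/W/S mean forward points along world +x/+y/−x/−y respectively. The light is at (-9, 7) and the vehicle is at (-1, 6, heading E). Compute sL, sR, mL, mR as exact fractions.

80/61 16/13 8/13 -64/793

left sensor world pos  = (2, 8); dL² = 122
right sensor world pos = (2, 4); dR² = 130
sL = 160/122 = 80/61
sR = 160/130 = 16/13
mL = 0·sL + 1/2·sR = 8/13
mR = -1·sL + 1·sR = -64/793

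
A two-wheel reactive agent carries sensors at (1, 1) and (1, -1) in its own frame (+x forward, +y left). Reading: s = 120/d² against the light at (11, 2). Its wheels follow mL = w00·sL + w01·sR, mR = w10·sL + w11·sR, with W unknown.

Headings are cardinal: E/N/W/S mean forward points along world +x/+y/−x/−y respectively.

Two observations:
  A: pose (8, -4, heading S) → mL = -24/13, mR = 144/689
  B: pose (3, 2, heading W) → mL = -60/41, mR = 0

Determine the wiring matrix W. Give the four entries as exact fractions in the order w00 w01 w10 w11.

obs A: pose=(8,-4,S) → sL=120/53, sR=24/13, mL=-24/13, mR=144/689
obs B: pose=(3,2,W) → sL=60/41, sR=60/41, mL=-60/41, mR=0
sensor matrix S = [[120/53, 24/13], [60/41, 60/41]]; det S = 17280/28249
solve [mL_A; mL_B] = S·[w00; w01] and [mR_A; mR_B] = S·[w10; w11]:
  w00 = 0, w01 = -1, w10 = 1/2, w11 = -1/2

0 -1 1/2 -1/2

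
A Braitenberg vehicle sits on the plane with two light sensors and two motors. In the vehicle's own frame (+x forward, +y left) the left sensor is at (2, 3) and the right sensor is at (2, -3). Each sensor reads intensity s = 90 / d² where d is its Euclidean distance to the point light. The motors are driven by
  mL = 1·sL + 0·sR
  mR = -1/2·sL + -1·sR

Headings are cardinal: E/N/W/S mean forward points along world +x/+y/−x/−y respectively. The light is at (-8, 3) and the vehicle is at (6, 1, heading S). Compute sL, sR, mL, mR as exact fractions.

18/61 90/137 18/61 -6723/8357

left sensor world pos  = (9, -1); dL² = 305
right sensor world pos = (3, -1); dR² = 137
sL = 90/305 = 18/61
sR = 90/137 = 90/137
mL = 1·sL + 0·sR = 18/61
mR = -1/2·sL + -1·sR = -6723/8357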